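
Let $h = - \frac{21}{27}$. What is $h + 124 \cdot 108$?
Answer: $\frac{120521}{9} \approx 13391.0$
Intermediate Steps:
$h = - \frac{7}{9}$ ($h = \left(-21\right) \frac{1}{27} = - \frac{7}{9} \approx -0.77778$)
$h + 124 \cdot 108 = - \frac{7}{9} + 124 \cdot 108 = - \frac{7}{9} + 13392 = \frac{120521}{9}$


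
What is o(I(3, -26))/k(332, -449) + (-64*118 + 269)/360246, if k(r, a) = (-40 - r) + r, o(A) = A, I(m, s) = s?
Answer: 2268769/3602460 ≈ 0.62978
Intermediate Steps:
k(r, a) = -40
o(I(3, -26))/k(332, -449) + (-64*118 + 269)/360246 = -26/(-40) + (-64*118 + 269)/360246 = -26*(-1/40) + (-7552 + 269)*(1/360246) = 13/20 - 7283*1/360246 = 13/20 - 7283/360246 = 2268769/3602460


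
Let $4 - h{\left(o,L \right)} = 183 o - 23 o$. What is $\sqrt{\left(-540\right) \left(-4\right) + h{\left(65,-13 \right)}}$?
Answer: $2 i \sqrt{2059} \approx 90.752 i$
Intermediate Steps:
$h{\left(o,L \right)} = 4 - 160 o$ ($h{\left(o,L \right)} = 4 - \left(183 o - 23 o\right) = 4 - 160 o$)
$\sqrt{\left(-540\right) \left(-4\right) + h{\left(65,-13 \right)}} = \sqrt{\left(-540\right) \left(-4\right) + \left(4 - 10400\right)} = \sqrt{2160 + \left(4 - 10400\right)} = \sqrt{2160 - 10396} = \sqrt{-8236} = 2 i \sqrt{2059}$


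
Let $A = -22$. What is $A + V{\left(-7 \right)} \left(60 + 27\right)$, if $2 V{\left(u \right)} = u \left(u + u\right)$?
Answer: $4241$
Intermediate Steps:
$V{\left(u \right)} = u^{2}$ ($V{\left(u \right)} = \frac{u \left(u + u\right)}{2} = \frac{u 2 u}{2} = \frac{2 u^{2}}{2} = u^{2}$)
$A + V{\left(-7 \right)} \left(60 + 27\right) = -22 + \left(-7\right)^{2} \left(60 + 27\right) = -22 + 49 \cdot 87 = -22 + 4263 = 4241$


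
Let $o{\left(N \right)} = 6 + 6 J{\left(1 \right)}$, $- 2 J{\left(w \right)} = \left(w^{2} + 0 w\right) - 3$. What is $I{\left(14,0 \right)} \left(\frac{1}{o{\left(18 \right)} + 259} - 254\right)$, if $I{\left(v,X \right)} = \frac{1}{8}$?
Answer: $- \frac{68833}{2168} \approx -31.75$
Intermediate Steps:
$J{\left(w \right)} = \frac{3}{2} - \frac{w^{2}}{2}$ ($J{\left(w \right)} = - \frac{\left(w^{2} + 0 w\right) - 3}{2} = - \frac{\left(w^{2} + 0\right) - 3}{2} = - \frac{w^{2} - 3}{2} = - \frac{-3 + w^{2}}{2} = \frac{3}{2} - \frac{w^{2}}{2}$)
$o{\left(N \right)} = 12$ ($o{\left(N \right)} = 6 + 6 \left(\frac{3}{2} - \frac{1^{2}}{2}\right) = 6 + 6 \left(\frac{3}{2} - \frac{1}{2}\right) = 6 + 6 \cdot 1 = 6 + 6 = 12$)
$I{\left(v,X \right)} = \frac{1}{8}$
$I{\left(14,0 \right)} \left(\frac{1}{o{\left(18 \right)} + 259} - 254\right) = \frac{\frac{1}{12 + 259} - 254}{8} = \frac{\frac{1}{271} - 254}{8} = \frac{1}{8} \left(- \frac{68833}{271}\right) = - \frac{68833}{2168}$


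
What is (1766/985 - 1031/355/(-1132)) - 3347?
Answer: -264827867681/79166420 ≈ -3345.2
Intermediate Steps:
(1766/985 - 1031/355/(-1132)) - 3347 = (1766*(1/985) - 1031*1/355*(-1/1132)) - 3347 = (1766/985 - 1031/355*(-1/1132)) - 3347 = (1766/985 + 1031/401860) - 3347 = 142140059/79166420 - 3347 = -264827867681/79166420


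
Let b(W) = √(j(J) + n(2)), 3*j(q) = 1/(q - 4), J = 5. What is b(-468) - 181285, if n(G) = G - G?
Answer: -181285 + √3/3 ≈ -1.8128e+5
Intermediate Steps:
n(G) = 0
j(q) = 1/(3*(-4 + q)) (j(q) = 1/(3*(q - 4)) = 1/(3*(-4 + q)))
b(W) = √3/3 (b(W) = √(1/(3*(-4 + 5)) + 0) = √((⅓)/1 + 0) = √((⅓)*1 + 0) = √(⅓ + 0) = √(⅓) = √3/3)
b(-468) - 181285 = √3/3 - 181285 = -181285 + √3/3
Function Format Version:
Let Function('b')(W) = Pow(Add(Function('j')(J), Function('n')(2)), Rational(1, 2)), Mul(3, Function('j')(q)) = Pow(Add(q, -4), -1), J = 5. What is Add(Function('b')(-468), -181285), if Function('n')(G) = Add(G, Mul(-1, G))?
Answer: Add(-181285, Mul(Rational(1, 3), Pow(3, Rational(1, 2)))) ≈ -1.8128e+5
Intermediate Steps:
Function('n')(G) = 0
Function('j')(q) = Mul(Rational(1, 3), Pow(Add(-4, q), -1)) (Function('j')(q) = Mul(Rational(1, 3), Pow(Add(q, -4), -1)) = Mul(Rational(1, 3), Pow(Add(-4, q), -1)))
Function('b')(W) = Mul(Rational(1, 3), Pow(3, Rational(1, 2))) (Function('b')(W) = Pow(Add(Mul(Rational(1, 3), Pow(Add(-4, 5), -1)), 0), Rational(1, 2)) = Pow(Add(Mul(Rational(1, 3), Pow(1, -1)), 0), Rational(1, 2)) = Pow(Add(Mul(Rational(1, 3), 1), 0), Rational(1, 2)) = Pow(Add(Rational(1, 3), 0), Rational(1, 2)) = Pow(Rational(1, 3), Rational(1, 2)) = Mul(Rational(1, 3), Pow(3, Rational(1, 2))))
Add(Function('b')(-468), -181285) = Add(Mul(Rational(1, 3), Pow(3, Rational(1, 2))), -181285) = Add(-181285, Mul(Rational(1, 3), Pow(3, Rational(1, 2))))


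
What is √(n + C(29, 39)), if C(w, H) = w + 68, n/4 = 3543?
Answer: √14269 ≈ 119.45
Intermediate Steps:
n = 14172 (n = 4*3543 = 14172)
C(w, H) = 68 + w
√(n + C(29, 39)) = √(14172 + (68 + 29)) = √(14172 + 97) = √14269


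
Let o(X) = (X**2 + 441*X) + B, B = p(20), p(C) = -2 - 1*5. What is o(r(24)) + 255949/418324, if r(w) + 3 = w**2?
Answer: 243052774809/418324 ≈ 5.8102e+5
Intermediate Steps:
p(C) = -7 (p(C) = -2 - 5 = -7)
B = -7
r(w) = -3 + w**2
o(X) = -7 + X**2 + 441*X (o(X) = (X**2 + 441*X) - 7 = -7 + X**2 + 441*X)
o(r(24)) + 255949/418324 = (-7 + (-3 + 24**2)**2 + 441*(-3 + 24**2)) + 255949/418324 = (-7 + (-3 + 576)**2 + 441*(-3 + 576)) + 255949*(1/418324) = (-7 + 573**2 + 441*573) + 255949/418324 = (-7 + 328329 + 252693) + 255949/418324 = 581015 + 255949/418324 = 243052774809/418324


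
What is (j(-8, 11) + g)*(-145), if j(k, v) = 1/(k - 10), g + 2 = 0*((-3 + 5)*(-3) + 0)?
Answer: 5365/18 ≈ 298.06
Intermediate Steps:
g = -2 (g = -2 + 0*((-3 + 5)*(-3) + 0) = -2 + 0*(2*(-3) + 0) = -2 + 0*(-6 + 0) = -2 + 0*(-6) = -2 + 0 = -2)
j(k, v) = 1/(-10 + k)
(j(-8, 11) + g)*(-145) = (1/(-10 - 8) - 2)*(-145) = (1/(-18) - 2)*(-145) = (-1/18 - 2)*(-145) = -37/18*(-145) = 5365/18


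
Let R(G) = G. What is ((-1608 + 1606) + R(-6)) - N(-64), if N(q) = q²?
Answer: -4104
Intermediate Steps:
((-1608 + 1606) + R(-6)) - N(-64) = ((-1608 + 1606) - 6) - 1*(-64)² = (-2 - 6) - 1*4096 = -8 - 4096 = -4104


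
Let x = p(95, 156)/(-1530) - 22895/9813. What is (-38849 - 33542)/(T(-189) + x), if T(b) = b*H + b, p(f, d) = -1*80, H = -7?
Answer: -3293547003/51489415 ≈ -63.966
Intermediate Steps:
p(f, d) = -80
T(b) = -6*b (T(b) = b*(-7) + b = -7*b + b = -6*b)
x = -1141477/500463 (x = -80/(-1530) - 22895/9813 = -80*(-1/1530) - 22895*1/9813 = 8/153 - 22895/9813 = -1141477/500463 ≈ -2.2808)
(-38849 - 33542)/(T(-189) + x) = (-38849 - 33542)/(-6*(-189) - 1141477/500463) = -72391/(1134 - 1141477/500463) = -72391/566383565/500463 = -72391*500463/566383565 = -3293547003/51489415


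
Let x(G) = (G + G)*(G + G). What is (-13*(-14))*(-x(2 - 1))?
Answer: -728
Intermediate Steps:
x(G) = 4*G² (x(G) = (2*G)*(2*G) = 4*G²)
(-13*(-14))*(-x(2 - 1)) = (-13*(-14))*(-4*(2 - 1)²) = 182*(-4*1²) = 182*(-4) = -728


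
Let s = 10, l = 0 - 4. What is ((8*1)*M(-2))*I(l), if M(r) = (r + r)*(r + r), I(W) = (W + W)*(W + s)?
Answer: -6144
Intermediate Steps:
l = -4
I(W) = 2*W*(10 + W) (I(W) = (W + W)*(W + 10) = (2*W)*(10 + W) = 2*W*(10 + W))
M(r) = 4*r**2 (M(r) = (2*r)*(2*r) = 4*r**2)
((8*1)*M(-2))*I(l) = ((8*1)*(4*(-2)**2))*(2*(-4)*(10 - 4)) = (8*(4*4))*(2*(-4)*6) = (8*16)*(-48) = 128*(-48) = -6144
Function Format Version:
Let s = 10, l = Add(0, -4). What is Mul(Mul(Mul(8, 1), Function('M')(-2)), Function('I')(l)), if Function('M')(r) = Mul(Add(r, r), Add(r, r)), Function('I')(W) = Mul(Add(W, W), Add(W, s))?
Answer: -6144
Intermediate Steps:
l = -4
Function('I')(W) = Mul(2, W, Add(10, W)) (Function('I')(W) = Mul(Add(W, W), Add(W, 10)) = Mul(Mul(2, W), Add(10, W)) = Mul(2, W, Add(10, W)))
Function('M')(r) = Mul(4, Pow(r, 2)) (Function('M')(r) = Mul(Mul(2, r), Mul(2, r)) = Mul(4, Pow(r, 2)))
Mul(Mul(Mul(8, 1), Function('M')(-2)), Function('I')(l)) = Mul(Mul(Mul(8, 1), Mul(4, Pow(-2, 2))), Mul(2, -4, Add(10, -4))) = Mul(Mul(8, Mul(4, 4)), Mul(2, -4, 6)) = Mul(Mul(8, 16), -48) = Mul(128, -48) = -6144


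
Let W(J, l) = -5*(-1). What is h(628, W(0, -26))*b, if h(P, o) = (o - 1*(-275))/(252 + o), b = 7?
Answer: 1960/257 ≈ 7.6265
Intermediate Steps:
W(J, l) = 5
h(P, o) = (275 + o)/(252 + o) (h(P, o) = (o + 275)/(252 + o) = (275 + o)/(252 + o))
h(628, W(0, -26))*b = ((275 + 5)/(252 + 5))*7 = (280/257)*7 = 1960/257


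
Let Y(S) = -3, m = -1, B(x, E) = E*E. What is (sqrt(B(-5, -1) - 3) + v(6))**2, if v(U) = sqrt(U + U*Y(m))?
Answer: -14 - 4*sqrt(6) ≈ -23.798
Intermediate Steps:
B(x, E) = E**2
v(U) = sqrt(2)*sqrt(-U) (v(U) = sqrt(U + U*(-3)) = sqrt(U - 3*U) = sqrt(-2*U) = sqrt(2)*sqrt(-U))
(sqrt(B(-5, -1) - 3) + v(6))**2 = (sqrt((-1)**2 - 3) + sqrt(2)*sqrt(-1*6))**2 = (sqrt(1 - 3) + sqrt(2)*sqrt(-6))**2 = (sqrt(-2) + sqrt(2)*(I*sqrt(6)))**2 = (I*sqrt(2) + 2*I*sqrt(3))**2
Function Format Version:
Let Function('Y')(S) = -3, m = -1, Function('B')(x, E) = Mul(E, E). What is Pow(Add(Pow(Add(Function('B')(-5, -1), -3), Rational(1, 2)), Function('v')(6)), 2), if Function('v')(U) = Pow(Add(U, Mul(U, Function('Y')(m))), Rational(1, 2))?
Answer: Add(-14, Mul(-4, Pow(6, Rational(1, 2)))) ≈ -23.798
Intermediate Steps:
Function('B')(x, E) = Pow(E, 2)
Function('v')(U) = Mul(Pow(2, Rational(1, 2)), Pow(Mul(-1, U), Rational(1, 2))) (Function('v')(U) = Pow(Add(U, Mul(U, -3)), Rational(1, 2)) = Pow(Add(U, Mul(-3, U)), Rational(1, 2)) = Pow(Mul(-2, U), Rational(1, 2)) = Mul(Pow(2, Rational(1, 2)), Pow(Mul(-1, U), Rational(1, 2))))
Pow(Add(Pow(Add(Function('B')(-5, -1), -3), Rational(1, 2)), Function('v')(6)), 2) = Pow(Add(Pow(Add(Pow(-1, 2), -3), Rational(1, 2)), Mul(Pow(2, Rational(1, 2)), Pow(Mul(-1, 6), Rational(1, 2)))), 2) = Pow(Add(Pow(Add(1, -3), Rational(1, 2)), Mul(Pow(2, Rational(1, 2)), Pow(-6, Rational(1, 2)))), 2) = Pow(Add(Pow(-2, Rational(1, 2)), Mul(Pow(2, Rational(1, 2)), Mul(I, Pow(6, Rational(1, 2))))), 2) = Pow(Add(Mul(I, Pow(2, Rational(1, 2))), Mul(2, I, Pow(3, Rational(1, 2)))), 2)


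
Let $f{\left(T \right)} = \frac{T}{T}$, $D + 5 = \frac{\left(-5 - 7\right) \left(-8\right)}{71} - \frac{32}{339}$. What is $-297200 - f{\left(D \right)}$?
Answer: $-297201$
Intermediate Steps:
$D = - \frac{90073}{24069}$ ($D = -5 - \left(\frac{32}{339} - \frac{\left(-5 - 7\right) \left(-8\right)}{71}\right) = -5 - \left(\frac{32}{339} - \left(-12\right) \left(-8\right) \frac{1}{71}\right) = -5 + \left(96 \cdot \frac{1}{71} - \frac{32}{339}\right) = -5 + \left(\frac{96}{71} - \frac{32}{339}\right) = -5 + \frac{30272}{24069} = - \frac{90073}{24069} \approx -3.7423$)
$f{\left(T \right)} = 1$
$-297200 - f{\left(D \right)} = -297200 - 1 = -297201$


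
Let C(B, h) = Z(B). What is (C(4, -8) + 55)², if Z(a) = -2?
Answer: 2809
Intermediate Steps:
C(B, h) = -2
(C(4, -8) + 55)² = (-2 + 55)² = 53² = 2809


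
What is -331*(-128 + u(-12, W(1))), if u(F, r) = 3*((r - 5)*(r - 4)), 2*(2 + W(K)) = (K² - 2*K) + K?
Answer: 662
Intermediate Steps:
W(K) = -2 + K²/2 - K/2 (W(K) = -2 + ((K² - 2*K) + K)/2 = -2 + (K² - K)/2 = -2 + (K²/2 - K/2) = -2 + K²/2 - K/2)
u(F, r) = 3*(-5 + r)*(-4 + r) (u(F, r) = 3*((-5 + r)*(-4 + r)) = 3*(-5 + r)*(-4 + r))
-331*(-128 + u(-12, W(1))) = -331*(-128 + (60 - 27*(-2 + (½)*1² - ½*1) + 3*(-2 + (½)*1² - ½*1)²)) = -331*(-128 + (60 - 27*(-2 + (½)*1 - ½) + 3*(-2 + (½)*1 - ½)²)) = -331*(-128 + (60 - 27*(-2 + ½ - ½) + 3*(-2 + ½ - ½)²)) = -331*(-128 + (60 - 27*(-2) + 3*(-2)²)) = -331*(-128 + (60 + 54 + 3*4)) = -331*(-128 + (60 + 54 + 12)) = -331*(-128 + 126) = -331*(-2) = 662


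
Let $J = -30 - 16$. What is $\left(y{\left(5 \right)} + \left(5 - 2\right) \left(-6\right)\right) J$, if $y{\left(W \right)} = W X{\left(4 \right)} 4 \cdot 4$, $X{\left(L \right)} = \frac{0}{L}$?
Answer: $828$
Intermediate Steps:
$X{\left(L \right)} = 0$
$y{\left(W \right)} = 0$ ($y{\left(W \right)} = W 0 \cdot 4 \cdot 4 = W 0 \cdot 4 = W 0 = 0$)
$J = -46$
$\left(y{\left(5 \right)} + \left(5 - 2\right) \left(-6\right)\right) J = \left(0 + \left(5 - 2\right) \left(-6\right)\right) \left(-46\right) = \left(0 + 3 \left(-6\right)\right) \left(-46\right) = \left(0 - 18\right) \left(-46\right) = \left(-18\right) \left(-46\right) = 828$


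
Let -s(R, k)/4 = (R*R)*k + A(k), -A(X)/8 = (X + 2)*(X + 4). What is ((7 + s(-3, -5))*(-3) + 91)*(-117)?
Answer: 88686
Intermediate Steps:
A(X) = -8*(2 + X)*(4 + X) (A(X) = -8*(X + 2)*(X + 4) = -8*(2 + X)*(4 + X))
s(R, k) = 256 + 32*k² + 192*k - 4*k*R² (s(R, k) = -4*((R*R)*k + (-64 - 48*k - 8*k²)) = -4*(R²*k + (-64 - 48*k - 8*k²)) = -4*(k*R² + (-64 - 48*k - 8*k²)) = -4*(-64 - 48*k - 8*k² + k*R²) = 256 + 32*k² + 192*k - 4*k*R²)
((7 + s(-3, -5))*(-3) + 91)*(-117) = ((7 + (256 + 32*(-5)² + 192*(-5) - 4*(-5)*(-3)²))*(-3) + 91)*(-117) = ((7 + (256 + 32*25 - 960 - 4*(-5)*9))*(-3) + 91)*(-117) = ((7 + (256 + 800 - 960 + 180))*(-3) + 91)*(-117) = ((7 + 276)*(-3) + 91)*(-117) = (283*(-3) + 91)*(-117) = (-849 + 91)*(-117) = -758*(-117) = 88686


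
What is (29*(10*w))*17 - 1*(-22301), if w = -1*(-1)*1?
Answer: 27231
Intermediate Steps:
w = 1 (w = 1*1 = 1)
(29*(10*w))*17 - 1*(-22301) = (29*(10*1))*17 - 1*(-22301) = (29*10)*17 + 22301 = 290*17 + 22301 = 4930 + 22301 = 27231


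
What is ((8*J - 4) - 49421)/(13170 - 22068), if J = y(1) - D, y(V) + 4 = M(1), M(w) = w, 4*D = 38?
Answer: 49525/8898 ≈ 5.5659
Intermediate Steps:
D = 19/2 (D = (¼)*38 = 19/2 ≈ 9.5000)
y(V) = -3 (y(V) = -4 + 1 = -3)
J = -25/2 (J = -3 - 1*19/2 = -3 - 19/2 = -25/2 ≈ -12.500)
((8*J - 4) - 49421)/(13170 - 22068) = ((8*(-25/2) - 4) - 49421)/(13170 - 22068) = ((-100 - 4) - 49421)/(-8898) = (-104 - 49421)*(-1/8898) = -49525*(-1/8898) = 49525/8898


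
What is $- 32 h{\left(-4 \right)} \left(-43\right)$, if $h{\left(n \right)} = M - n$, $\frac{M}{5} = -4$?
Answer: $-22016$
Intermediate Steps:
$M = -20$ ($M = 5 \left(-4\right) = -20$)
$h{\left(n \right)} = -20 - n$
$- 32 h{\left(-4 \right)} \left(-43\right) = - 32 \left(-20 - -4\right) \left(-43\right) = - 32 \left(-20 + 4\right) \left(-43\right) = \left(-32\right) \left(-16\right) \left(-43\right) = 512 \left(-43\right) = -22016$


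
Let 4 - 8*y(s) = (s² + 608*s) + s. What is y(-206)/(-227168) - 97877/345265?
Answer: -103270384759/313732638080 ≈ -0.32917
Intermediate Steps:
y(s) = ½ - 609*s/8 - s²/8 (y(s) = ½ - ((s² + 608*s) + s)/8 = ½ - (s² + 609*s)/8 = ½ + (-609*s/8 - s²/8) = ½ - 609*s/8 - s²/8)
y(-206)/(-227168) - 97877/345265 = (½ - 609/8*(-206) - ⅛*(-206)²)/(-227168) - 97877/345265 = (½ + 62727/4 - ⅛*42436)*(-1/227168) - 97877*1/345265 = (½ + 62727/4 - 10609/2)*(-1/227168) - 97877/345265 = (41511/4)*(-1/227168) - 97877/345265 = -41511/908672 - 97877/345265 = -103270384759/313732638080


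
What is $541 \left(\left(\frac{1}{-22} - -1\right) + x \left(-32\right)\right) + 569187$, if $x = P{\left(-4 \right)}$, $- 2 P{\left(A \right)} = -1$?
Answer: $\frac{12343043}{22} \approx 5.6105 \cdot 10^{5}$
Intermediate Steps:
$P{\left(A \right)} = \frac{1}{2}$ ($P{\left(A \right)} = \left(- \frac{1}{2}\right) \left(-1\right) = \frac{1}{2}$)
$x = \frac{1}{2} \approx 0.5$
$541 \left(\left(\frac{1}{-22} - -1\right) + x \left(-32\right)\right) + 569187 = 541 \left(\left(\frac{1}{-22} - -1\right) + \frac{1}{2} \left(-32\right)\right) + 569187 = 541 \left(\left(- \frac{1}{22} + 1\right) - 16\right) + 569187 = 541 \left(\frac{21}{22} - 16\right) + 569187 = 541 \left(- \frac{331}{22}\right) + 569187 = - \frac{179071}{22} + 569187 = \frac{12343043}{22}$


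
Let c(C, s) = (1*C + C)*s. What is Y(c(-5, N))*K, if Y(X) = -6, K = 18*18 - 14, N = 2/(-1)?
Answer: -1860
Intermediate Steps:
N = -2 (N = 2*(-1) = -2)
c(C, s) = 2*C*s (c(C, s) = (C + C)*s = (2*C)*s = 2*C*s)
K = 310 (K = 324 - 14 = 310)
Y(c(-5, N))*K = -6*310 = -1860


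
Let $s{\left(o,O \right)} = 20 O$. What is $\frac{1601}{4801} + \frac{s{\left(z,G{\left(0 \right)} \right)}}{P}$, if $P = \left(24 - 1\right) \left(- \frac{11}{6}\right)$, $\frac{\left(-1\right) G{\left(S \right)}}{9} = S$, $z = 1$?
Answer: $\frac{1601}{4801} \approx 0.33347$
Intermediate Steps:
$G{\left(S \right)} = - 9 S$
$P = - \frac{253}{6}$ ($P = 23 \left(\left(-11\right) \frac{1}{6}\right) = 23 \left(- \frac{11}{6}\right) = - \frac{253}{6} \approx -42.167$)
$\frac{1601}{4801} + \frac{s{\left(z,G{\left(0 \right)} \right)}}{P} = \frac{1601}{4801} + \frac{20 \left(\left(-9\right) 0\right)}{- \frac{253}{6}} = 1601 \cdot \frac{1}{4801} + 20 \cdot 0 \left(- \frac{6}{253}\right) = \frac{1601}{4801} + 0 \left(- \frac{6}{253}\right) = \frac{1601}{4801} + 0 = \frac{1601}{4801}$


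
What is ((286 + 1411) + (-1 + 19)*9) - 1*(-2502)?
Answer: 4361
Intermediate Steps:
((286 + 1411) + (-1 + 19)*9) - 1*(-2502) = (1697 + 18*9) + 2502 = (1697 + 162) + 2502 = 1859 + 2502 = 4361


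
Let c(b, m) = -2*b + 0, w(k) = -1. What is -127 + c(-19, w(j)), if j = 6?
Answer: -89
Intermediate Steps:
c(b, m) = -2*b
-127 + c(-19, w(j)) = -127 - 2*(-19) = -127 + 38 = -89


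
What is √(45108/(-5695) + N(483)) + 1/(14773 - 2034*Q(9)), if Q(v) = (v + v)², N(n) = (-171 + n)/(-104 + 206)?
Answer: -1/644243 + 2*I*√39420790/5695 ≈ -1.5522e-6 + 2.205*I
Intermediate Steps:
N(n) = -57/34 + n/102 (N(n) = (-171 + n)/102 = (-171 + n)*(1/102) = -57/34 + n/102)
Q(v) = 4*v² (Q(v) = (2*v)² = 4*v²)
√(45108/(-5695) + N(483)) + 1/(14773 - 2034*Q(9)) = √(45108/(-5695) + (-57/34 + (1/102)*483)) + 1/(14773 - 8136*9²) = √(45108*(-1/5695) + (-57/34 + 161/34)) + 1/(14773 - 8136*81) = √(-45108/5695 + 52/17) + 1/(14773 - 2034*324) = √(-27688/5695) + 1/(14773 - 659016) = 2*I*√39420790/5695 + 1/(-644243) = 2*I*√39420790/5695 - 1/644243 = -1/644243 + 2*I*√39420790/5695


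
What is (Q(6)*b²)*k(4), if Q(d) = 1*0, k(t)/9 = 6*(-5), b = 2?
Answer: 0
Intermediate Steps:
k(t) = -270 (k(t) = 9*(6*(-5)) = 9*(-30) = -270)
Q(d) = 0
(Q(6)*b²)*k(4) = (0*2²)*(-270) = (0*4)*(-270) = 0*(-270) = 0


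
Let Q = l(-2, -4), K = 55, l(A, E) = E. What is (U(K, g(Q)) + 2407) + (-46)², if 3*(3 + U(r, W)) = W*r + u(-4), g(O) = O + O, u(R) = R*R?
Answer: 13136/3 ≈ 4378.7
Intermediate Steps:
u(R) = R²
Q = -4
g(O) = 2*O
U(r, W) = 7/3 + W*r/3 (U(r, W) = -3 + (W*r + (-4)²)/3 = -3 + (W*r + 16)/3 = -3 + (16 + W*r)/3 = -3 + (16/3 + W*r/3) = 7/3 + W*r/3)
(U(K, g(Q)) + 2407) + (-46)² = ((7/3 + (⅓)*(2*(-4))*55) + 2407) + (-46)² = ((7/3 + (⅓)*(-8)*55) + 2407) + 2116 = ((7/3 - 440/3) + 2407) + 2116 = (-433/3 + 2407) + 2116 = 6788/3 + 2116 = 13136/3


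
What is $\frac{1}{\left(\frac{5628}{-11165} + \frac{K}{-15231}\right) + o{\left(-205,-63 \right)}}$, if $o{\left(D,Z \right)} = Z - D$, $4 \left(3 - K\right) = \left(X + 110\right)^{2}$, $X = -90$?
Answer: $\frac{24293445}{3437578181} \approx 0.007067$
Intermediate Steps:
$K = -97$ ($K = 3 - \frac{\left(-90 + 110\right)^{2}}{4} = 3 - \frac{20^{2}}{4} = 3 - 100 = -97$)
$\frac{1}{\left(\frac{5628}{-11165} + \frac{K}{-15231}\right) + o{\left(-205,-63 \right)}} = \frac{1}{\left(\frac{5628}{-11165} - \frac{97}{-15231}\right) - -142} = \frac{1}{\left(5628 \left(- \frac{1}{11165}\right) - - \frac{97}{15231}\right) + \left(-63 + 205\right)} = \frac{1}{\left(- \frac{804}{1595} + \frac{97}{15231}\right) + 142} = \frac{1}{- \frac{12091009}{24293445} + 142} = \frac{1}{\frac{3437578181}{24293445}} = \frac{24293445}{3437578181}$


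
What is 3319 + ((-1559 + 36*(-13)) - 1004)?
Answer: 288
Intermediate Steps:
3319 + ((-1559 + 36*(-13)) - 1004) = 3319 + ((-1559 - 468) - 1004) = 3319 + (-2027 - 1004) = 3319 - 3031 = 288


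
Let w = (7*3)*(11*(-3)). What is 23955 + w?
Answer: 23262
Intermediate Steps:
w = -693 (w = 21*(-33) = -693)
23955 + w = 23955 - 693 = 23262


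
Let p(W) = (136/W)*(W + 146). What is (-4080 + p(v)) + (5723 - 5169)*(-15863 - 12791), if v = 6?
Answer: -47624852/3 ≈ -1.5875e+7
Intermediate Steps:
p(W) = 136*(146 + W)/W (p(W) = (136/W)*(146 + W) = 136*(146 + W)/W)
(-4080 + p(v)) + (5723 - 5169)*(-15863 - 12791) = (-4080 + (136 + 19856/6)) + (5723 - 5169)*(-15863 - 12791) = (-4080 + (136 + 19856*(⅙))) + 554*(-28654) = (-4080 + (136 + 9928/3)) - 15874316 = (-4080 + 10336/3) - 15874316 = -1904/3 - 15874316 = -47624852/3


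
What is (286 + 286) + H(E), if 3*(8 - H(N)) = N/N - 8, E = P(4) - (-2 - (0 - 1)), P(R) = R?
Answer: 1747/3 ≈ 582.33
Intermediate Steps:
E = 5 (E = 4 - (-2 - (0 - 1)) = 4 - (-2 - (-1)) = 4 - (-2 - 1*(-1)) = 4 - (-2 + 1) = 4 - 1*(-1) = 4 + 1 = 5)
H(N) = 31/3 (H(N) = 8 - (N/N - 8)/3 = 8 - (1 - 8)/3 = 8 - ⅓*(-7) = 8 + 7/3 = 31/3)
(286 + 286) + H(E) = (286 + 286) + 31/3 = 572 + 31/3 = 1747/3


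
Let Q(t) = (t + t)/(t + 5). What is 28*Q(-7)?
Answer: 196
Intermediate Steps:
Q(t) = 2*t/(5 + t) (Q(t) = (2*t)/(5 + t) = 2*t/(5 + t))
28*Q(-7) = 28*(2*(-7)/(5 - 7)) = 28*(2*(-7)/(-2)) = 28*(2*(-7)*(-½)) = 28*7 = 196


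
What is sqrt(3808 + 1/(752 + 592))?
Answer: sqrt(107477013)/168 ≈ 61.709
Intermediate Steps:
sqrt(3808 + 1/(752 + 592)) = sqrt(3808 + 1/1344) = sqrt(5117953/1344) = sqrt(107477013)/168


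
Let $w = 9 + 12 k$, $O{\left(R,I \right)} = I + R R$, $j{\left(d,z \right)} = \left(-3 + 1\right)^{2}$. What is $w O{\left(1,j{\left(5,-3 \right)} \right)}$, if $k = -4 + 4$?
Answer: $45$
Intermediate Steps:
$k = 0$
$j{\left(d,z \right)} = 4$ ($j{\left(d,z \right)} = \left(-2\right)^{2} = 4$)
$O{\left(R,I \right)} = I + R^{2}$
$w = 9$ ($w = 9 + 12 \cdot 0 = 9 + 0 = 9$)
$w O{\left(1,j{\left(5,-3 \right)} \right)} = 9 \left(4 + 1^{2}\right) = 9 \left(4 + 1\right) = 9 \cdot 5 = 45$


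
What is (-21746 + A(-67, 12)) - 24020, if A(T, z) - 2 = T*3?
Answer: -45965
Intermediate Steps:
A(T, z) = 2 + 3*T (A(T, z) = 2 + T*3 = 2 + 3*T)
(-21746 + A(-67, 12)) - 24020 = (-21746 + (2 + 3*(-67))) - 24020 = (-21746 + (2 - 201)) - 24020 = (-21746 - 199) - 24020 = -21945 - 24020 = -45965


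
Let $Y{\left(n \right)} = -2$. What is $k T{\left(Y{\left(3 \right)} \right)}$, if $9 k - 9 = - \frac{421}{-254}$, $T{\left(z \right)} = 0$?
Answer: $0$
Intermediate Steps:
$k = \frac{2707}{2286}$ ($k = 1 + \frac{\left(-421\right) \frac{1}{-254}}{9} = 1 + \frac{\left(-421\right) \left(- \frac{1}{254}\right)}{9} = 1 + \frac{1}{9} \cdot \frac{421}{254} = 1 + \frac{421}{2286} = \frac{2707}{2286} \approx 1.1842$)
$k T{\left(Y{\left(3 \right)} \right)} = \frac{2707}{2286} \cdot 0 = 0$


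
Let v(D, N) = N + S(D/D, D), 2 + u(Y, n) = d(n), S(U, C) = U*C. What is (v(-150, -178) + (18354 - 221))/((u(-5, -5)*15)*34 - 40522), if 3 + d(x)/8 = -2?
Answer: -17805/61942 ≈ -0.28745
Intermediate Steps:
S(U, C) = C*U
d(x) = -40 (d(x) = -24 + 8*(-2) = -24 - 16 = -40)
u(Y, n) = -42 (u(Y, n) = -2 - 40 = -42)
v(D, N) = D + N (v(D, N) = N + D*(D/D) = N + D*1 = N + D = D + N)
(v(-150, -178) + (18354 - 221))/((u(-5, -5)*15)*34 - 40522) = ((-150 - 178) + (18354 - 221))/(-42*15*34 - 40522) = (-328 + 18133)/(-630*34 - 40522) = 17805/(-21420 - 40522) = 17805/(-61942) = 17805*(-1/61942) = -17805/61942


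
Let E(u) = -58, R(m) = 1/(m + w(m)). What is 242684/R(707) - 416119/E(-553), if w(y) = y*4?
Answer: 49757916639/58 ≈ 8.5789e+8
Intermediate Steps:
w(y) = 4*y
R(m) = 1/(5*m) (R(m) = 1/(m + 4*m) = 1/(5*m))
242684/R(707) - 416119/E(-553) = 242684/(((⅕)/707)) - 416119/(-58) = 242684/(((⅕)*(1/707))) - 416119*(-1/58) = 242684/(1/3535) + 416119/58 = 242684*3535 + 416119/58 = 857887940 + 416119/58 = 49757916639/58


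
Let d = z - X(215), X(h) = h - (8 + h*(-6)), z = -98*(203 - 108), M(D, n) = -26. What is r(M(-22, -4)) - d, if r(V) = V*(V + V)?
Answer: 12159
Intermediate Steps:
r(V) = 2*V**2 (r(V) = V*(2*V) = 2*V**2)
z = -9310 (z = -98*95 = -9310)
X(h) = -8 + 7*h (X(h) = h - (8 - 6*h) = h + (-8 + 6*h) = -8 + 7*h)
d = -10807 (d = -9310 - (-8 + 7*215) = -9310 - (-8 + 1505) = -9310 - 1*1497 = -9310 - 1497 = -10807)
r(M(-22, -4)) - d = 2*(-26)**2 - 1*(-10807) = 2*676 + 10807 = 1352 + 10807 = 12159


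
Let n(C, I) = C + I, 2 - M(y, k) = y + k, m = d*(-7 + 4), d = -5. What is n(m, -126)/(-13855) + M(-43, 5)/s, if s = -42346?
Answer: 2073103/293351915 ≈ 0.0070670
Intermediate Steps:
m = 15 (m = -5*(-7 + 4) = -5*(-3) = 15)
M(y, k) = 2 - k - y (M(y, k) = 2 - (y + k) = 2 - (k + y) = 2 + (-k - y) = 2 - k - y)
n(m, -126)/(-13855) + M(-43, 5)/s = (15 - 126)/(-13855) + (2 - 1*5 - 1*(-43))/(-42346) = -111*(-1/13855) + (2 - 5 + 43)*(-1/42346) = 111/13855 + 40*(-1/42346) = 111/13855 - 20/21173 = 2073103/293351915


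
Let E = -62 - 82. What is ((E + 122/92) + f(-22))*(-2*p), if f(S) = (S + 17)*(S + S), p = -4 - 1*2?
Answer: 21342/23 ≈ 927.91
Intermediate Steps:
p = -6 (p = -4 - 2 = -6)
f(S) = 2*S*(17 + S) (f(S) = (17 + S)*(2*S) = 2*S*(17 + S))
E = -144
((E + 122/92) + f(-22))*(-2*p) = ((-144 + 122/92) + 2*(-22)*(17 - 22))*(-2*(-6)) = ((-144 + 122*(1/92)) + 2*(-22)*(-5))*12 = ((-144 + 61/46) + 220)*12 = (-6563/46 + 220)*12 = (3557/46)*12 = 21342/23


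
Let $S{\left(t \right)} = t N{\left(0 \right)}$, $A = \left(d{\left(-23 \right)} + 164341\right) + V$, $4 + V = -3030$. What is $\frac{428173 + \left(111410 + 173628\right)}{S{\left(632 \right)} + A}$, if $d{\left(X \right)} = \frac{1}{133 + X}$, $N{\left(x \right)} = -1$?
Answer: $\frac{26151070}{5891417} \approx 4.4388$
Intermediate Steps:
$V = -3034$ ($V = -4 - 3030 = -3034$)
$A = \frac{17743771}{110}$ ($A = \left(\frac{1}{133 - 23} + 164341\right) - 3034 = \left(\frac{1}{110} + 164341\right) - 3034 = \frac{18077511}{110} - 3034 = \frac{17743771}{110} \approx 1.6131 \cdot 10^{5}$)
$S{\left(t \right)} = - t$ ($S{\left(t \right)} = t \left(-1\right) = - t$)
$\frac{428173 + \left(111410 + 173628\right)}{S{\left(632 \right)} + A} = \frac{428173 + \left(111410 + 173628\right)}{\left(-1\right) 632 + \frac{17743771}{110}} = \frac{428173 + 285038}{-632 + \frac{17743771}{110}} = \frac{713211}{\frac{17674251}{110}} = 713211 \cdot \frac{110}{17674251} = \frac{26151070}{5891417}$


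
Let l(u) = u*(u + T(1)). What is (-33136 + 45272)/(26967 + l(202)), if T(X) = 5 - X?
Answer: 12136/68579 ≈ 0.17696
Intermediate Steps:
l(u) = u*(4 + u) (l(u) = u*(u + (5 - 1*1)) = u*(u + (5 - 1)) = u*(u + 4) = u*(4 + u))
(-33136 + 45272)/(26967 + l(202)) = (-33136 + 45272)/(26967 + 202*(4 + 202)) = 12136/(26967 + 202*206) = 12136/(26967 + 41612) = 12136/68579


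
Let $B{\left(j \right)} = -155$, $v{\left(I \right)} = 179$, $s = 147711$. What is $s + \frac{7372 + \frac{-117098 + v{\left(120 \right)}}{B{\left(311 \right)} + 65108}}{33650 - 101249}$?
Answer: $\frac{72062528180180}{487861983} \approx 1.4771 \cdot 10^{5}$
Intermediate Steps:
$s + \frac{7372 + \frac{-117098 + v{\left(120 \right)}}{B{\left(311 \right)} + 65108}}{33650 - 101249} = 147711 + \frac{7372 + \frac{-117098 + 179}{-155 + 65108}}{33650 - 101249} = 147711 + \frac{7372 - \frac{116919}{64953}}{-67599} = 147711 + \left(7372 - \frac{12991}{7217}\right) \left(- \frac{1}{67599}\right) = 147711 + \frac{53190733}{7217} \left(- \frac{1}{67599}\right) = 147711 - \frac{53190733}{487861983} = \frac{72062528180180}{487861983}$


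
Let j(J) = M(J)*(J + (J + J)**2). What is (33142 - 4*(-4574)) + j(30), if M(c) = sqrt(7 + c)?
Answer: 51438 + 3630*sqrt(37) ≈ 73518.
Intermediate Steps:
j(J) = sqrt(7 + J)*(J + 4*J**2) (j(J) = sqrt(7 + J)*(J + (J + J)**2) = sqrt(7 + J)*(J + (2*J)**2) = sqrt(7 + J)*(J + 4*J**2))
(33142 - 4*(-4574)) + j(30) = (33142 - 4*(-4574)) + 30*sqrt(7 + 30)*(1 + 4*30) = (33142 + 18296) + 30*sqrt(37)*(1 + 120) = 51438 + 30*sqrt(37)*121 = 51438 + 3630*sqrt(37)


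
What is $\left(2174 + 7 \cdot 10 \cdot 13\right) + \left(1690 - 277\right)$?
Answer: $4497$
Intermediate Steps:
$\left(2174 + 7 \cdot 10 \cdot 13\right) + \left(1690 - 277\right) = \left(2174 + 70 \cdot 13\right) + 1413 = \left(2174 + 910\right) + 1413 = 3084 + 1413 = 4497$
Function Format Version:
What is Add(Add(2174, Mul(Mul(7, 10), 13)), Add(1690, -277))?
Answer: 4497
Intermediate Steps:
Add(Add(2174, Mul(Mul(7, 10), 13)), Add(1690, -277)) = Add(Add(2174, Mul(70, 13)), 1413) = Add(Add(2174, 910), 1413) = Add(3084, 1413) = 4497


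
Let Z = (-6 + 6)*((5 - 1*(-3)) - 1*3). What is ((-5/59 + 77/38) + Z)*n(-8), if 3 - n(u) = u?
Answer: 47883/2242 ≈ 21.357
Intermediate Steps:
n(u) = 3 - u
Z = 0 (Z = 0*((5 + 3) - 3) = 0*(8 - 3) = 0*5 = 0)
((-5/59 + 77/38) + Z)*n(-8) = ((-5/59 + 77/38) + 0)*(3 - 1*(-8)) = ((-5*1/59 + 77*(1/38)) + 0)*(3 + 8) = ((-5/59 + 77/38) + 0)*11 = (4353/2242 + 0)*11 = (4353/2242)*11 = 47883/2242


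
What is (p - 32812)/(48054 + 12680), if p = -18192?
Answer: -25502/30367 ≈ -0.83979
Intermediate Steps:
(p - 32812)/(48054 + 12680) = (-18192 - 32812)/(48054 + 12680) = -51004/60734 = -51004*1/60734 = -25502/30367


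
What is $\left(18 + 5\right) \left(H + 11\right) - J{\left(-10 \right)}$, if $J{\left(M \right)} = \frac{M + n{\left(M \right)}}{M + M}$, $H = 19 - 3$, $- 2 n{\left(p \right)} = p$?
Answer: $\frac{2483}{4} \approx 620.75$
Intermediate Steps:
$n{\left(p \right)} = - \frac{p}{2}$
$H = 16$ ($H = 19 - 3 = 16$)
$J{\left(M \right)} = \frac{1}{4}$ ($J{\left(M \right)} = \frac{M - \frac{M}{2}}{M + M} = \frac{\frac{1}{2} M}{2 M} = \frac{M}{2} \frac{1}{2 M} = \frac{1}{4}$)
$\left(18 + 5\right) \left(H + 11\right) - J{\left(-10 \right)} = \left(18 + 5\right) \left(16 + 11\right) - \frac{1}{4} = 23 \cdot 27 - \frac{1}{4} = 621 - \frac{1}{4} = \frac{2483}{4}$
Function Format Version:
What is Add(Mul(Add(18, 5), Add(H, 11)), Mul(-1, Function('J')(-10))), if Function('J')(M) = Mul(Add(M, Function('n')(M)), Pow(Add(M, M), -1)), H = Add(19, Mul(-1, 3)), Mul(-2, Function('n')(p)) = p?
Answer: Rational(2483, 4) ≈ 620.75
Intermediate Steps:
Function('n')(p) = Mul(Rational(-1, 2), p)
H = 16 (H = Add(19, -3) = 16)
Function('J')(M) = Rational(1, 4) (Function('J')(M) = Mul(Add(M, Mul(Rational(-1, 2), M)), Pow(Add(M, M), -1)) = Mul(Mul(Rational(1, 2), M), Pow(Mul(2, M), -1)) = Mul(Mul(Rational(1, 2), M), Mul(Rational(1, 2), Pow(M, -1))) = Rational(1, 4))
Add(Mul(Add(18, 5), Add(H, 11)), Mul(-1, Function('J')(-10))) = Add(Mul(Add(18, 5), Add(16, 11)), Mul(-1, Rational(1, 4))) = Add(Mul(23, 27), Rational(-1, 4)) = Add(621, Rational(-1, 4)) = Rational(2483, 4)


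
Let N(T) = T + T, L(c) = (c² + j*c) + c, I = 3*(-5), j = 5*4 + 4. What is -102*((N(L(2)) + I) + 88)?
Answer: -18462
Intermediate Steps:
j = 24 (j = 20 + 4 = 24)
I = -15
L(c) = c² + 25*c (L(c) = (c² + 24*c) + c = c² + 25*c)
N(T) = 2*T
-102*((N(L(2)) + I) + 88) = -102*((2*(2*(25 + 2)) - 15) + 88) = -102*((2*(2*27) - 15) + 88) = -102*((2*54 - 15) + 88) = -102*((108 - 15) + 88) = -102*(93 + 88) = -102*181 = -18462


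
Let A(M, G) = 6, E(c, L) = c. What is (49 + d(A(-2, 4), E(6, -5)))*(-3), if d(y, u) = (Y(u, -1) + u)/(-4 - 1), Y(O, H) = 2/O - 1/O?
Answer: -1433/10 ≈ -143.30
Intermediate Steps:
Y(O, H) = 1/O
d(y, u) = -u/5 - 1/(5*u) (d(y, u) = (1/u + u)/(-4 - 1) = (u + 1/u)/(-5) = (u + 1/u)*(-1/5) = -u/5 - 1/(5*u))
(49 + d(A(-2, 4), E(6, -5)))*(-3) = (49 + (1/5)*(-1 - 1*6**2)/6)*(-3) = (49 + (1/5)*(1/6)*(-1 - 1*36))*(-3) = (49 + (1/5)*(1/6)*(-1 - 36))*(-3) = (49 + (1/5)*(1/6)*(-37))*(-3) = (49 - 37/30)*(-3) = (1433/30)*(-3) = -1433/10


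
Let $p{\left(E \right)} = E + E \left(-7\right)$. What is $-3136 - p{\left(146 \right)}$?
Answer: $-2260$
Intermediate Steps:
$p{\left(E \right)} = - 6 E$ ($p{\left(E \right)} = E - 7 E = - 6 E$)
$-3136 - p{\left(146 \right)} = -3136 - \left(-6\right) 146 = -3136 - -876 = -3136 + 876 = -2260$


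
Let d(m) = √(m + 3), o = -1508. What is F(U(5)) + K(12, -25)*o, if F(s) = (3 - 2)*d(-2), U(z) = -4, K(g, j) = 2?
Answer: -3015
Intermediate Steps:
d(m) = √(3 + m)
F(s) = 1 (F(s) = (3 - 2)*√(3 - 2) = 1*√1 = 1*1 = 1)
F(U(5)) + K(12, -25)*o = 1 + 2*(-1508) = 1 - 3016 = -3015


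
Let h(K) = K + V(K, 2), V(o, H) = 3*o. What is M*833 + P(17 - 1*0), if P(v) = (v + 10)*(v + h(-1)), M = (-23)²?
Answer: 441008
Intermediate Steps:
M = 529
h(K) = 4*K (h(K) = K + 3*K = 4*K)
P(v) = (-4 + v)*(10 + v) (P(v) = (v + 10)*(v + 4*(-1)) = (10 + v)*(v - 4) = (10 + v)*(-4 + v) = (-4 + v)*(10 + v))
M*833 + P(17 - 1*0) = 529*833 + (-40 + (17 - 1*0)² + 6*(17 - 1*0)) = 440657 + (-40 + (17 + 0)² + 6*(17 + 0)) = 440657 + (-40 + 17² + 6*17) = 440657 + (-40 + 289 + 102) = 440657 + 351 = 441008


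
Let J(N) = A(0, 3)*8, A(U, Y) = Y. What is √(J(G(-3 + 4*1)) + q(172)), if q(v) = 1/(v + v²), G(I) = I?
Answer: √5312524655/14878 ≈ 4.8990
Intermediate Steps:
J(N) = 24 (J(N) = 3*8 = 24)
√(J(G(-3 + 4*1)) + q(172)) = √(24 + 1/(172*(1 + 172))) = √(24 + (1/172)/173) = √(24 + (1/172)*(1/173)) = √(24 + 1/29756) = √(714145/29756) = √5312524655/14878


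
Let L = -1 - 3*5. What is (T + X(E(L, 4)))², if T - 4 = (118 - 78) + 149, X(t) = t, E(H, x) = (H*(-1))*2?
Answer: 50625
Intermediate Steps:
L = -16 (L = -1 - 15 = -16)
E(H, x) = -2*H (E(H, x) = -H*2 = -2*H)
T = 193 (T = 4 + ((118 - 78) + 149) = 4 + (40 + 149) = 4 + 189 = 193)
(T + X(E(L, 4)))² = (193 - 2*(-16))² = (193 + 32)² = 225² = 50625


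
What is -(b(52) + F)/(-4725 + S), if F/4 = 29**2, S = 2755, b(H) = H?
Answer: 1708/985 ≈ 1.7340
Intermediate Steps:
F = 3364 (F = 4*29**2 = 4*841 = 3364)
-(b(52) + F)/(-4725 + S) = -(52 + 3364)/(-4725 + 2755) = -3416/(-1970) = -3416*(-1)/1970 = -1*(-1708/985) = 1708/985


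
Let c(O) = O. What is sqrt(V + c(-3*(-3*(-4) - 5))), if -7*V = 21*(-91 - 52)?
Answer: 2*sqrt(102) ≈ 20.199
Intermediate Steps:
V = 429 (V = -3*(-91 - 52) = -3*(-143) = -1/7*(-3003) = 429)
sqrt(V + c(-3*(-3*(-4) - 5))) = sqrt(429 - 3*(-3*(-4) - 5)) = sqrt(429 - 3*(12 - 5)) = sqrt(429 - 3*7) = sqrt(429 - 21) = sqrt(408) = 2*sqrt(102)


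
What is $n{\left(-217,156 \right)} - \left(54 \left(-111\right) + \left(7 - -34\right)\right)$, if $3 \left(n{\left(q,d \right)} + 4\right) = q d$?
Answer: $-5335$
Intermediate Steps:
$n{\left(q,d \right)} = -4 + \frac{d q}{3}$ ($n{\left(q,d \right)} = -4 + \frac{q d}{3} = -4 + \frac{d q}{3}$)
$n{\left(-217,156 \right)} - \left(54 \left(-111\right) + \left(7 - -34\right)\right) = \left(-4 + \frac{1}{3} \cdot 156 \left(-217\right)\right) - \left(54 \left(-111\right) + \left(7 - -34\right)\right) = \left(-4 - 11284\right) - \left(-5994 + \left(7 + 34\right)\right) = -11288 - \left(-5994 + 41\right) = -11288 - -5953 = -11288 + 5953 = -5335$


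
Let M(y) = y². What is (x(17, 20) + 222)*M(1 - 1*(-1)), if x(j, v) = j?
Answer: 956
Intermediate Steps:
(x(17, 20) + 222)*M(1 - 1*(-1)) = (17 + 222)*(1 - 1*(-1))² = 239*(1 + 1)² = 239*2² = 239*4 = 956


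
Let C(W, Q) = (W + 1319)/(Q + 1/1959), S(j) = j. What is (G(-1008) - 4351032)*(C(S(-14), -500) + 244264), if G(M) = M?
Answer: -1041242052224321640/979499 ≈ -1.0630e+12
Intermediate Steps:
C(W, Q) = (1319 + W)/(1/1959 + Q) (C(W, Q) = (1319 + W)/(Q + 1/1959) = (1319 + W)/(1/1959 + Q))
(G(-1008) - 4351032)*(C(S(-14), -500) + 244264) = (-1008 - 4351032)*(1959*(1319 - 14)/(1 + 1959*(-500)) + 244264) = -4352040*(1959*1305/(1 - 979500) + 244264) = -4352040*(1959*1305/(-979499) + 244264) = -4352040*(1959*(-1/979499)*1305 + 244264) = -4352040*(-2556495/979499 + 244264) = -4352040*239253787241/979499 = -1041242052224321640/979499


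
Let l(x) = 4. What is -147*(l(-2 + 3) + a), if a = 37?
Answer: -6027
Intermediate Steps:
-147*(l(-2 + 3) + a) = -147*(4 + 37) = -147*41 = -6027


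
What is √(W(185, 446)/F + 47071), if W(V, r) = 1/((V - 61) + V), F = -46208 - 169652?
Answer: √52354586969136344715/33350370 ≈ 216.96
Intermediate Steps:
F = -215860
W(V, r) = 1/(-61 + 2*V) (W(V, r) = 1/((-61 + V) + V) = 1/(-61 + 2*V))
√(W(185, 446)/F + 47071) = √(1/((-61 + 2*185)*(-215860)) + 47071) = √(-1/215860/(-61 + 370) + 47071) = √(-1/215860/309 + 47071) = √((1/309)*(-1/215860) + 47071) = √(-1/66700740 + 47071) = √(3139670532539/66700740) = √52354586969136344715/33350370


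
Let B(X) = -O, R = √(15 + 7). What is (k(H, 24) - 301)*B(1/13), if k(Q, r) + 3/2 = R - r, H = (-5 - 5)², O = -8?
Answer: -2612 + 8*√22 ≈ -2574.5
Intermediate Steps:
H = 100 (H = (-10)² = 100)
R = √22 ≈ 4.6904
B(X) = 8 (B(X) = -1*(-8) = 8)
k(Q, r) = -3/2 + √22 - r (k(Q, r) = -3/2 + (√22 - r) = -3/2 + √22 - r)
(k(H, 24) - 301)*B(1/13) = ((-3/2 + √22 - 1*24) - 301)*8 = ((-3/2 + √22 - 24) - 301)*8 = ((-51/2 + √22) - 301)*8 = (-653/2 + √22)*8 = -2612 + 8*√22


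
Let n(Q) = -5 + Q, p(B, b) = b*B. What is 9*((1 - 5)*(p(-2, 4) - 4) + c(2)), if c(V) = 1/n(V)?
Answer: 429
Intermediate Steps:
p(B, b) = B*b
c(V) = 1/(-5 + V)
9*((1 - 5)*(p(-2, 4) - 4) + c(2)) = 9*((1 - 5)*(-2*4 - 4) + 1/(-5 + 2)) = 9*(-4*(-8 - 4) + 1/(-3)) = 9*(-4*(-12) - 1/3) = 9*(48 - 1/3) = 9*(143/3) = 429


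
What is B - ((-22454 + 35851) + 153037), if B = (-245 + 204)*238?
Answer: -176192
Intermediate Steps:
B = -9758 (B = -41*238 = -9758)
B - ((-22454 + 35851) + 153037) = -9758 - ((-22454 + 35851) + 153037) = -9758 - (13397 + 153037) = -9758 - 1*166434 = -9758 - 166434 = -176192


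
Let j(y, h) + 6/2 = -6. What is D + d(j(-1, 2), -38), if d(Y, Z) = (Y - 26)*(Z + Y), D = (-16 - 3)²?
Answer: 2006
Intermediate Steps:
j(y, h) = -9 (j(y, h) = -3 - 6 = -9)
D = 361 (D = (-19)² = 361)
d(Y, Z) = (-26 + Y)*(Y + Z)
D + d(j(-1, 2), -38) = 361 + ((-9)² - 26*(-9) - 26*(-38) - 9*(-38)) = 361 + (81 + 234 + 988 + 342) = 361 + 1645 = 2006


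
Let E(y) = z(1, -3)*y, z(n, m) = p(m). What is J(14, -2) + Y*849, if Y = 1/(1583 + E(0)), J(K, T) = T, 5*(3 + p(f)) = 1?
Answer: -2317/1583 ≈ -1.4637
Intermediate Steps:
p(f) = -14/5 (p(f) = -3 + (1/5)*1 = -3 + 1/5 = -14/5)
z(n, m) = -14/5
E(y) = -14*y/5
Y = 1/1583 (Y = 1/(1583 - 14/5*0) = 1/(1583 + 0) = 1/1583 ≈ 0.00063171)
J(14, -2) + Y*849 = -2 + (1/1583)*849 = -2 + 849/1583 = -2317/1583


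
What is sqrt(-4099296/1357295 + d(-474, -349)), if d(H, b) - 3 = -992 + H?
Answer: I*sqrt(2700775289971895)/1357295 ≈ 38.289*I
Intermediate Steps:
d(H, b) = -989 + H (d(H, b) = 3 + (-992 + H) = -989 + H)
sqrt(-4099296/1357295 + d(-474, -349)) = sqrt(-4099296/1357295 + (-989 - 474)) = sqrt(-4099296*1/1357295 - 1463) = sqrt(-4099296/1357295 - 1463) = sqrt(-1989821881/1357295) = I*sqrt(2700775289971895)/1357295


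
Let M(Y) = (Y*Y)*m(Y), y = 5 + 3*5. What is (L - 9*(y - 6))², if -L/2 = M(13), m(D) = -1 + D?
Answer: 17489124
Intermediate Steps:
y = 20 (y = 5 + 15 = 20)
M(Y) = Y²*(-1 + Y) (M(Y) = (Y*Y)*(-1 + Y) = Y²*(-1 + Y))
L = -4056 (L = -2*13²*(-1 + 13) = -338*12 = -2*2028 = -4056)
(L - 9*(y - 6))² = (-4056 - 9*(20 - 6))² = (-4056 - 9*14)² = (-4056 - 126)² = (-4182)² = 17489124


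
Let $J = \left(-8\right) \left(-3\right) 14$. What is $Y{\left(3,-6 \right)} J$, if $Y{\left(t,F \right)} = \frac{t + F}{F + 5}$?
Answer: $1008$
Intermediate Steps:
$Y{\left(t,F \right)} = \frac{F + t}{5 + F}$
$J = 336$ ($J = 24 \cdot 14 = 336$)
$Y{\left(3,-6 \right)} J = \frac{-6 + 3}{5 - 6} \cdot 336 = \frac{1}{-1} \left(-3\right) 336 = \left(-1\right) \left(-3\right) 336 = 3 \cdot 336 = 1008$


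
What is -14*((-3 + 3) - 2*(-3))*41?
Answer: -3444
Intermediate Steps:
-14*((-3 + 3) - 2*(-3))*41 = -14*(0 + 6)*41 = -14*6*41 = -84*41 = -3444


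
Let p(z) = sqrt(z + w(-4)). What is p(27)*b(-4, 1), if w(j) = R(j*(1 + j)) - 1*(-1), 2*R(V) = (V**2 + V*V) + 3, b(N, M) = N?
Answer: -2*sqrt(694) ≈ -52.688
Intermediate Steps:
R(V) = 3/2 + V**2 (R(V) = ((V**2 + V*V) + 3)/2 = ((V**2 + V**2) + 3)/2 = (2*V**2 + 3)/2 = (3 + 2*V**2)/2 = 3/2 + V**2)
w(j) = 5/2 + j**2*(1 + j)**2 (w(j) = (3/2 + (j*(1 + j))**2) - 1*(-1) = (3/2 + j**2*(1 + j)**2) + 1 = 5/2 + j**2*(1 + j)**2)
p(z) = sqrt(293/2 + z) (p(z) = sqrt(z + (5/2 + (-4)**2*(1 - 4)**2)) = sqrt(z + (5/2 + 16*(-3)**2)) = sqrt(z + (5/2 + 16*9)) = sqrt(z + (5/2 + 144)) = sqrt(z + 293/2) = sqrt(293/2 + z))
p(27)*b(-4, 1) = (sqrt(586 + 4*27)/2)*(-4) = (sqrt(586 + 108)/2)*(-4) = (sqrt(694)/2)*(-4) = -2*sqrt(694)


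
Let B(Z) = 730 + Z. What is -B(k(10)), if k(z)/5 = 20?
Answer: -830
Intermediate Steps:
k(z) = 100 (k(z) = 5*20 = 100)
-B(k(10)) = -(730 + 100) = -1*830 = -830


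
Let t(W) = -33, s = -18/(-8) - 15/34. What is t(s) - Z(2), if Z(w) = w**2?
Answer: -37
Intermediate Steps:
s = 123/68 (s = -18*(-1/8) - 15*1/34 = 9/4 - 15/34 = 123/68 ≈ 1.8088)
t(s) - Z(2) = -33 - 1*2**2 = -33 - 1*4 = -33 - 4 = -37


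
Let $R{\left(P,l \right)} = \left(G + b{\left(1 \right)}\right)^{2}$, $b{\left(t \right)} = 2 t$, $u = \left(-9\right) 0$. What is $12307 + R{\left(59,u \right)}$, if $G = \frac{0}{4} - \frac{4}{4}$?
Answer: $12308$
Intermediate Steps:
$u = 0$
$G = -1$ ($G = 0 \cdot \frac{1}{4} - 1 = 0 - 1 = -1$)
$R{\left(P,l \right)} = 1$ ($R{\left(P,l \right)} = \left(-1 + 2 \cdot 1\right)^{2} = \left(-1 + 2\right)^{2} = 1^{2} = 1$)
$12307 + R{\left(59,u \right)} = 12307 + 1 = 12308$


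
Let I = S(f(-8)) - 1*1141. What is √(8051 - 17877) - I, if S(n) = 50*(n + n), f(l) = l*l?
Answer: -5259 + 17*I*√34 ≈ -5259.0 + 99.126*I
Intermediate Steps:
f(l) = l²
S(n) = 100*n (S(n) = 50*(2*n) = 100*n)
I = 5259 (I = 100*(-8)² - 1*1141 = 100*64 - 1141 = 6400 - 1141 = 5259)
√(8051 - 17877) - I = √(8051 - 17877) - 1*5259 = √(-9826) - 5259 = 17*I*√34 - 5259 = -5259 + 17*I*√34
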